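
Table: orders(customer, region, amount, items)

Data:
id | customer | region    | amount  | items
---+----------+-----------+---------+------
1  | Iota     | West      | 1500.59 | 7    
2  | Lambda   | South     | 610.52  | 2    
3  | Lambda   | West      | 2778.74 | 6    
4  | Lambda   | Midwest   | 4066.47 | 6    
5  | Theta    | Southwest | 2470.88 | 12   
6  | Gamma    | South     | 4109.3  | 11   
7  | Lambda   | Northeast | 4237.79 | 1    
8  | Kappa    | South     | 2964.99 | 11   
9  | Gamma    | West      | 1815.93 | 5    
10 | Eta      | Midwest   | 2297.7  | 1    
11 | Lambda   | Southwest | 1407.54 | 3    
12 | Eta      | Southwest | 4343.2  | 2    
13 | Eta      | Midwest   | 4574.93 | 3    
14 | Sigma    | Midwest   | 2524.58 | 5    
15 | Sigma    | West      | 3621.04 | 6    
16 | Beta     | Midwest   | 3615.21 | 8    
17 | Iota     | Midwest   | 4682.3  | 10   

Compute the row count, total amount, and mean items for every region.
SELECT region,
       COUNT(*) as cnt,
       SUM(amount) as total_amount,
       AVG(items) as avg_items
FROM orders
GROUP BY region

Result:
  Midwest: 6 records, 21761.19 total amount, 5.50 avg items
  Northeast: 1 records, 4237.79 total amount, 1.00 avg items
  South: 3 records, 7684.81 total amount, 8.00 avg items
  Southwest: 3 records, 8221.62 total amount, 5.67 avg items
  West: 4 records, 9716.30 total amount, 6.00 avg items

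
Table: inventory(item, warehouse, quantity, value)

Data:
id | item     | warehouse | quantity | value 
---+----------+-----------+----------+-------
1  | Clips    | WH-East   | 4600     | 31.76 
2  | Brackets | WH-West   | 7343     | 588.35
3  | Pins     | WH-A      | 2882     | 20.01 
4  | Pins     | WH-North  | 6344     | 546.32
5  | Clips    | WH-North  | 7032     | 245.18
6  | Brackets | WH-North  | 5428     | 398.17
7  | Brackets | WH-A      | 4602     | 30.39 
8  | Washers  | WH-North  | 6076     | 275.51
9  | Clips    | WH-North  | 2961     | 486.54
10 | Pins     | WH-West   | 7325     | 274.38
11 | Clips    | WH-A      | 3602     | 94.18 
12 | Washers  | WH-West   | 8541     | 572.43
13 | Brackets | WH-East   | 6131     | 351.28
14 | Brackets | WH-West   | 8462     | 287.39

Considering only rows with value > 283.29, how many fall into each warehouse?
SELECT warehouse, COUNT(*)
FROM inventory
WHERE value > 283.29
GROUP BY warehouse

Note: WHERE filters rows before grouping.

Result:
  WH-East: 1
  WH-North: 3
  WH-West: 3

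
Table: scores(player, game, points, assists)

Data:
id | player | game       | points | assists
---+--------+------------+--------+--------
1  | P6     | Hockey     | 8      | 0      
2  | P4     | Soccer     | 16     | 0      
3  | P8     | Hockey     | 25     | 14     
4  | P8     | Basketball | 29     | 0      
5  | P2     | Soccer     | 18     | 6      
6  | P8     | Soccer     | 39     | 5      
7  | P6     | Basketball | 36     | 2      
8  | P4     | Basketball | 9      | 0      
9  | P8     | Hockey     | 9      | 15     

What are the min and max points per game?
SELECT game, MIN(points), MAX(points)
FROM scores
GROUP BY game

Result:
  Basketball: min=9, max=36
  Hockey: min=8, max=25
  Soccer: min=16, max=39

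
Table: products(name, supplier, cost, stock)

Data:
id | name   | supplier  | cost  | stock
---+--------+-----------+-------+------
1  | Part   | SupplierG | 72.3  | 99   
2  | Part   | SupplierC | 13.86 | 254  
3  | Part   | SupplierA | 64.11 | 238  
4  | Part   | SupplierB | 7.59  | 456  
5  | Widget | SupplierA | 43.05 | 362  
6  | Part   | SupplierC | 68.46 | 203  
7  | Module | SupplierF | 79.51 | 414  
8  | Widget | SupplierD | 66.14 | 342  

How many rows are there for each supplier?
SELECT supplier, COUNT(*) as count
FROM products
GROUP BY supplier

Result:
  SupplierA: 2
  SupplierB: 1
  SupplierC: 2
  SupplierD: 1
  SupplierF: 1
  SupplierG: 1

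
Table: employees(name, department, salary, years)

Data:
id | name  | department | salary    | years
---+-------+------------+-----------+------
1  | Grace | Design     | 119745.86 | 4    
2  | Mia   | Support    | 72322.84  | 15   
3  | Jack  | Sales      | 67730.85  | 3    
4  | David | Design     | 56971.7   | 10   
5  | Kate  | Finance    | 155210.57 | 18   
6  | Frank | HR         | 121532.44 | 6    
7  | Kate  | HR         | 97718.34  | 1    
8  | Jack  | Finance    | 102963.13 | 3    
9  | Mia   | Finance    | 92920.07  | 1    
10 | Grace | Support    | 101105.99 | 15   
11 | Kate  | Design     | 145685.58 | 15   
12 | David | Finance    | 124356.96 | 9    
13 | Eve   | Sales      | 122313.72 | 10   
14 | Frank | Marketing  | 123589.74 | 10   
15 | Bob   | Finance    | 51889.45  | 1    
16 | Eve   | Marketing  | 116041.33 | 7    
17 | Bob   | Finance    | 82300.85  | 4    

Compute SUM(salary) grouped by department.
SELECT department, SUM(salary) as result
FROM employees
GROUP BY department

Result:
  Design: 322403.14
  Finance: 609641.03
  HR: 219250.78
  Marketing: 239631.07
  Sales: 190044.57
  Support: 173428.83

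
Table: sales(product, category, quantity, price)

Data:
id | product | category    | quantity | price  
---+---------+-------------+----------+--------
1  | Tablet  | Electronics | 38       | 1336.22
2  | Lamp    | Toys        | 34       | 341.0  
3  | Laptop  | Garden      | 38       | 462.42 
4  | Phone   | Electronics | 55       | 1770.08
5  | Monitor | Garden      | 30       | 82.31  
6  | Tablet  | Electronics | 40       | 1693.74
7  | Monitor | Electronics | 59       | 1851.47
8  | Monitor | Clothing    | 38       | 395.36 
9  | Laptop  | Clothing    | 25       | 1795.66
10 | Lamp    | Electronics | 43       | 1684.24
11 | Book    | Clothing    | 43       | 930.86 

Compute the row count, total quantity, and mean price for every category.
SELECT category,
       COUNT(*) as cnt,
       SUM(quantity) as total_quantity,
       AVG(price) as avg_price
FROM sales
GROUP BY category

Result:
  Clothing: 3 records, 106 total quantity, 1040.63 avg price
  Electronics: 5 records, 235 total quantity, 1667.15 avg price
  Garden: 2 records, 68 total quantity, 272.37 avg price
  Toys: 1 records, 34 total quantity, 341.00 avg price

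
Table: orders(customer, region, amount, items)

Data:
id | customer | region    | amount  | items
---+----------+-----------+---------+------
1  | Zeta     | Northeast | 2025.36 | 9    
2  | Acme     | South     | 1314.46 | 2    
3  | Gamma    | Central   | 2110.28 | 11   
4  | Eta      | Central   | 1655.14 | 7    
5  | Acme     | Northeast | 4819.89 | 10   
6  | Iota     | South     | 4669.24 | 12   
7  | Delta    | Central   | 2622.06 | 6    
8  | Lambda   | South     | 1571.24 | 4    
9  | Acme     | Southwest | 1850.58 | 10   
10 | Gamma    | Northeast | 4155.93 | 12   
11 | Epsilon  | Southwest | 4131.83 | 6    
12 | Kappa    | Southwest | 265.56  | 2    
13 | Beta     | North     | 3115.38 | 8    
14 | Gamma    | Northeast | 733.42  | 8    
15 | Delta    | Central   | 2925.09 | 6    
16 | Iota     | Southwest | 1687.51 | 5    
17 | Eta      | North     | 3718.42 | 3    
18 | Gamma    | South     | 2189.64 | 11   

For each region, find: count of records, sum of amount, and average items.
SELECT region,
       COUNT(*) as cnt,
       SUM(amount) as total_amount,
       AVG(items) as avg_items
FROM orders
GROUP BY region

Result:
  Central: 4 records, 9312.57 total amount, 7.50 avg items
  North: 2 records, 6833.80 total amount, 5.50 avg items
  Northeast: 4 records, 11734.60 total amount, 9.75 avg items
  South: 4 records, 9744.58 total amount, 7.25 avg items
  Southwest: 4 records, 7935.48 total amount, 5.75 avg items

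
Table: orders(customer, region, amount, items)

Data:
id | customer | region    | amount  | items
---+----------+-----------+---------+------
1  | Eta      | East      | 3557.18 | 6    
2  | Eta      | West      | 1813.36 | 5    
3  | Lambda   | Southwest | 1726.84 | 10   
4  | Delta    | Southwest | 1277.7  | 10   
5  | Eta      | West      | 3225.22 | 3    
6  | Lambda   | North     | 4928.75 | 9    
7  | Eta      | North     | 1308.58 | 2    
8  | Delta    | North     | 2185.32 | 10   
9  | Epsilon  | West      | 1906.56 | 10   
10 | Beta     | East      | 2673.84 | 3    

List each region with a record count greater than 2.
SELECT region, COUNT(*) as cnt
FROM orders
GROUP BY region
HAVING COUNT(*) > 2

Result:
  North: 3
  West: 3

Note: HAVING filters groups after aggregation, WHERE filters rows before.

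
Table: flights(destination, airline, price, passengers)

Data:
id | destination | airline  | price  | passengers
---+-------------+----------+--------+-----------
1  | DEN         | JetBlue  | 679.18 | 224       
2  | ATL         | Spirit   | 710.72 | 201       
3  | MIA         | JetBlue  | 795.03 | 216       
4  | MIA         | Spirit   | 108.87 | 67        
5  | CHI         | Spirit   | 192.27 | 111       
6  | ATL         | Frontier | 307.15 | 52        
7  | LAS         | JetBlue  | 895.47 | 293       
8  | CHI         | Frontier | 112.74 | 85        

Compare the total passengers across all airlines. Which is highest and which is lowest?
SELECT airline, SUM(passengers)
FROM flights
GROUP BY airline
ORDER BY SUM(passengers)

All groups:
  Frontier: 137
  Spirit: 379
  JetBlue: 733

Highest: JetBlue (733)
Lowest: Frontier (137)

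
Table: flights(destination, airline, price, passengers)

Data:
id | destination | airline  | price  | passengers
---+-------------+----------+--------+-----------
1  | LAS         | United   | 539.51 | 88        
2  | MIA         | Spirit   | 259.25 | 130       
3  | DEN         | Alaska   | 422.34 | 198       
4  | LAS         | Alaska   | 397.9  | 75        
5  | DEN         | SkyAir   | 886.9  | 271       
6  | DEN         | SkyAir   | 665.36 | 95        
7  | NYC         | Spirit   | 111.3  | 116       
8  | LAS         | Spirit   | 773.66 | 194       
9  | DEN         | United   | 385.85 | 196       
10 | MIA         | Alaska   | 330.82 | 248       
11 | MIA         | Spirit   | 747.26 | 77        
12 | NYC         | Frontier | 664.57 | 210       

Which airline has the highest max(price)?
SELECT airline, MAX(price) as val
FROM flights
GROUP BY airline
ORDER BY val DESC
LIMIT 1

Result: SkyAir with max(price) = 886.90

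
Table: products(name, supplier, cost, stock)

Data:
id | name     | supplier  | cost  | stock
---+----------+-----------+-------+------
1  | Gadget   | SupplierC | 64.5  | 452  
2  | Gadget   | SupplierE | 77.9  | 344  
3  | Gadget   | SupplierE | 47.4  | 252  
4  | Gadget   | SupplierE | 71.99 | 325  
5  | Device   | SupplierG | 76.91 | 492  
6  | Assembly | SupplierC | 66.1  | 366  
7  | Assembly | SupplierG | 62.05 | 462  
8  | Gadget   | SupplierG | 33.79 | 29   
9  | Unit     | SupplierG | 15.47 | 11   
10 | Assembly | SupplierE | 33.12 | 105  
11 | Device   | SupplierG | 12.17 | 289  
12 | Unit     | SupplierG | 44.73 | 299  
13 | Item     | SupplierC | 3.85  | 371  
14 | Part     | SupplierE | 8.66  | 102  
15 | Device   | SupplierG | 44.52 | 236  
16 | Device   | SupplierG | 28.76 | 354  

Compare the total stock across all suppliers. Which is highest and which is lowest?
SELECT supplier, SUM(stock)
FROM products
GROUP BY supplier
ORDER BY SUM(stock)

All groups:
  SupplierE: 1128
  SupplierC: 1189
  SupplierG: 2172

Highest: SupplierG (2172)
Lowest: SupplierE (1128)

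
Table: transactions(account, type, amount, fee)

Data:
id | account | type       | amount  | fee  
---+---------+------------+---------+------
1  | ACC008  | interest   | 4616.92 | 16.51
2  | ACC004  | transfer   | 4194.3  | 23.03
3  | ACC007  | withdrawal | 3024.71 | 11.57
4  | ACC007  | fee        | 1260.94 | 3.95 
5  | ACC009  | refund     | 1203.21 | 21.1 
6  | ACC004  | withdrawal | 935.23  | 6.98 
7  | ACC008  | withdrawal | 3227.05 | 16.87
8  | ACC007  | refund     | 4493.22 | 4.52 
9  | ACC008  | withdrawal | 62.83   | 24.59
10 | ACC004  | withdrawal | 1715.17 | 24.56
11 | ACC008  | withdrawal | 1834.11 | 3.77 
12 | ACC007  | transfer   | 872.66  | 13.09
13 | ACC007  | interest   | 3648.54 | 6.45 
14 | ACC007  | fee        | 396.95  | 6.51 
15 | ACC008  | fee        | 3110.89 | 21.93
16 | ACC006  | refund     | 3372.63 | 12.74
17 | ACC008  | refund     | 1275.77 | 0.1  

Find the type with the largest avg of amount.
SELECT type, AVG(amount) as val
FROM transactions
GROUP BY type
ORDER BY val DESC
LIMIT 1

Result: interest with avg(amount) = 4132.73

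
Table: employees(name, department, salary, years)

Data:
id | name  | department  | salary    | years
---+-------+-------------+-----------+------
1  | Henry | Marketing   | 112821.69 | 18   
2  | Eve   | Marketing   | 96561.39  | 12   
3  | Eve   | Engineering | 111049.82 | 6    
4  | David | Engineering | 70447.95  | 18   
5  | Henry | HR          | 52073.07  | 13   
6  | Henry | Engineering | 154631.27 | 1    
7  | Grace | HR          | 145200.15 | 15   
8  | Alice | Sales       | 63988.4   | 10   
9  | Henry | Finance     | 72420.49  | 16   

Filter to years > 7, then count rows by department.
SELECT department, COUNT(*)
FROM employees
WHERE years > 7
GROUP BY department

Note: WHERE filters rows before grouping.

Result:
  Engineering: 1
  Finance: 1
  HR: 2
  Marketing: 2
  Sales: 1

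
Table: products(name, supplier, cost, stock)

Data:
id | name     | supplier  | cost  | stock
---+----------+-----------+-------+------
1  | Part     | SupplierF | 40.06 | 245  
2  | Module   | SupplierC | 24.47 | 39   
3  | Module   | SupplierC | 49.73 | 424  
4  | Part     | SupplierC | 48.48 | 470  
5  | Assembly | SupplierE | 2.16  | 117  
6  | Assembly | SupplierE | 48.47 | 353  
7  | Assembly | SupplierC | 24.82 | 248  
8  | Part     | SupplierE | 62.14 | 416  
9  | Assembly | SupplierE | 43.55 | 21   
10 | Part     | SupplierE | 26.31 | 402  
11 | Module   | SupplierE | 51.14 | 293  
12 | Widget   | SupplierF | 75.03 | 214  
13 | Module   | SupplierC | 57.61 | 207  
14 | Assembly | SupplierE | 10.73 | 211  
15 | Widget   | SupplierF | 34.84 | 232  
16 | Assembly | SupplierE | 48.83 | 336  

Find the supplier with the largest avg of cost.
SELECT supplier, AVG(cost) as val
FROM products
GROUP BY supplier
ORDER BY val DESC
LIMIT 1

Result: SupplierF with avg(cost) = 49.98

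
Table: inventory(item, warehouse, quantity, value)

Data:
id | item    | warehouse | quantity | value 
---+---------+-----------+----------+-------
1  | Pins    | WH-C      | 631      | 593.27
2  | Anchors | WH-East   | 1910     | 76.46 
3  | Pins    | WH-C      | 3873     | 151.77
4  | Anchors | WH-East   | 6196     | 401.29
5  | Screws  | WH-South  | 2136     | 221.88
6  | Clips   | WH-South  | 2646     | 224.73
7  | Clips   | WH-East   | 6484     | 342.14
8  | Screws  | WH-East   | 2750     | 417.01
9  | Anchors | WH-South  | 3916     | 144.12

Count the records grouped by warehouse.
SELECT warehouse, COUNT(*) as count
FROM inventory
GROUP BY warehouse

Result:
  WH-C: 2
  WH-East: 4
  WH-South: 3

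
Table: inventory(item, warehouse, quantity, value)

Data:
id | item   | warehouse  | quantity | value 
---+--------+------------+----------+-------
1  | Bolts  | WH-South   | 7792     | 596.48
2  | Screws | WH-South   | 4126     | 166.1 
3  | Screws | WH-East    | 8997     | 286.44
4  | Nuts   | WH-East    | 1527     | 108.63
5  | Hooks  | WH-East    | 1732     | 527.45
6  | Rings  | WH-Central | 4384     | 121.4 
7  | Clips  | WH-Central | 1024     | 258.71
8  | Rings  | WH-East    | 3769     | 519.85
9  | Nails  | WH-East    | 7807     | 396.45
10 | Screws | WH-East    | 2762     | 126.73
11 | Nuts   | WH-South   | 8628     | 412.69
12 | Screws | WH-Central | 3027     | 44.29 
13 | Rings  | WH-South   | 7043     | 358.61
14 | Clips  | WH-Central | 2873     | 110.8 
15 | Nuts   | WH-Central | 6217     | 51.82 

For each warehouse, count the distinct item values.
SELECT warehouse, COUNT(DISTINCT item)
FROM inventory
GROUP BY warehouse

Result:
  WH-Central: 4 distinct
  WH-East: 5 distinct
  WH-South: 4 distinct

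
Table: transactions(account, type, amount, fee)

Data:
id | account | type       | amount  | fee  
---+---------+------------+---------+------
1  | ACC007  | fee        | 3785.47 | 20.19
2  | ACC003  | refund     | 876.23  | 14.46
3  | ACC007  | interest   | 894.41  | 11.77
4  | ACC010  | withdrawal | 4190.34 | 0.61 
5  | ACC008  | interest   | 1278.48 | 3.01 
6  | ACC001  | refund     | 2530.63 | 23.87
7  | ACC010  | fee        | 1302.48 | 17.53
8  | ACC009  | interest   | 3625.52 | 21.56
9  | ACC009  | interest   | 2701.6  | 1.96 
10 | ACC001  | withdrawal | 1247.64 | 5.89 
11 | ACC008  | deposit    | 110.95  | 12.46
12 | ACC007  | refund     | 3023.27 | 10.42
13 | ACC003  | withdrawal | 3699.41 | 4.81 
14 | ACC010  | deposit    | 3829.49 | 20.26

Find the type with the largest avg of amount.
SELECT type, AVG(amount) as val
FROM transactions
GROUP BY type
ORDER BY val DESC
LIMIT 1

Result: withdrawal with avg(amount) = 3045.80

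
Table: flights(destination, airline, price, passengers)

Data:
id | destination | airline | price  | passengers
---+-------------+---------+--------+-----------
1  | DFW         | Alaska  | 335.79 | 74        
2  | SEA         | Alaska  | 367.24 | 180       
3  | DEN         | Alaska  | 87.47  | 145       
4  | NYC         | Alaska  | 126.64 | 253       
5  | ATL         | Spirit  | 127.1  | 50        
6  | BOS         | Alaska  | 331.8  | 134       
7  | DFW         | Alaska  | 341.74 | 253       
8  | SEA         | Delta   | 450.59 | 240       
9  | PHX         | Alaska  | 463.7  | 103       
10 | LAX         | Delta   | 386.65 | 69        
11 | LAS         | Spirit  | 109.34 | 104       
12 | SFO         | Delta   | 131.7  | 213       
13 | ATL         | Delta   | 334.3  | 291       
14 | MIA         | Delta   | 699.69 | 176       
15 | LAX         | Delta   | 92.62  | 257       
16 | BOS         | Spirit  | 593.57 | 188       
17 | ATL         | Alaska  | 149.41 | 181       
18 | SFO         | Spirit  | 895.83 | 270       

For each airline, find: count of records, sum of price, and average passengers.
SELECT airline,
       COUNT(*) as cnt,
       SUM(price) as total_price,
       AVG(passengers) as avg_passengers
FROM flights
GROUP BY airline

Result:
  Alaska: 8 records, 2203.79 total price, 165.38 avg passengers
  Delta: 6 records, 2095.55 total price, 207.67 avg passengers
  Spirit: 4 records, 1725.84 total price, 153.00 avg passengers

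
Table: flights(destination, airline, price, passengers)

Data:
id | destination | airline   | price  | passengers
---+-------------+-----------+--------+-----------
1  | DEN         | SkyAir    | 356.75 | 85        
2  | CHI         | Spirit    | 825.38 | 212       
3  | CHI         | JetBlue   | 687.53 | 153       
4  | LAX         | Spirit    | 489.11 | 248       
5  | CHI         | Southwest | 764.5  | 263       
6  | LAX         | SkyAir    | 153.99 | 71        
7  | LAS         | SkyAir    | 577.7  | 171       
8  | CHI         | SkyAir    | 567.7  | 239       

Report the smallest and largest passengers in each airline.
SELECT airline, MIN(passengers), MAX(passengers)
FROM flights
GROUP BY airline

Result:
  JetBlue: min=153, max=153
  SkyAir: min=71, max=239
  Southwest: min=263, max=263
  Spirit: min=212, max=248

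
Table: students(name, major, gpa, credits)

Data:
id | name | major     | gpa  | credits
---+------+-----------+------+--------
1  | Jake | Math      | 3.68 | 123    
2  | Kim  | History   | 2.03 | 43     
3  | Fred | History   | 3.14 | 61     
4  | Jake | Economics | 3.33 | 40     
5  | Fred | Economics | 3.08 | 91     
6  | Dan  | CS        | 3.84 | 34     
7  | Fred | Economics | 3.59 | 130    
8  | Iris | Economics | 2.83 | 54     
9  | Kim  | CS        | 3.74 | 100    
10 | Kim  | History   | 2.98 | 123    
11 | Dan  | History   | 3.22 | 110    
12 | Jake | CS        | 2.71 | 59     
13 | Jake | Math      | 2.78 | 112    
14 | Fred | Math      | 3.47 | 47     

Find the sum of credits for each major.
SELECT major, SUM(credits) as result
FROM students
GROUP BY major

Result:
  CS: 193
  Economics: 315
  History: 337
  Math: 282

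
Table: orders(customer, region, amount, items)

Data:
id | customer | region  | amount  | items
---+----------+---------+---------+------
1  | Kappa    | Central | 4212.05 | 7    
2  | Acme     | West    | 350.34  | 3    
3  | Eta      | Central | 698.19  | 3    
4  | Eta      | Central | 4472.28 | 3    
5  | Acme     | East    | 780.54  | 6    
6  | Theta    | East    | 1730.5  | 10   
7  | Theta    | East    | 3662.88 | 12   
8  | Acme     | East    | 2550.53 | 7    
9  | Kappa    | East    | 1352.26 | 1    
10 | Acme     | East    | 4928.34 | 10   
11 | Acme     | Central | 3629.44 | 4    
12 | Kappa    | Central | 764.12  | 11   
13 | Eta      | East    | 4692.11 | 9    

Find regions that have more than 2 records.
SELECT region, COUNT(*) as cnt
FROM orders
GROUP BY region
HAVING COUNT(*) > 2

Result:
  Central: 5
  East: 7

Note: HAVING filters groups after aggregation, WHERE filters rows before.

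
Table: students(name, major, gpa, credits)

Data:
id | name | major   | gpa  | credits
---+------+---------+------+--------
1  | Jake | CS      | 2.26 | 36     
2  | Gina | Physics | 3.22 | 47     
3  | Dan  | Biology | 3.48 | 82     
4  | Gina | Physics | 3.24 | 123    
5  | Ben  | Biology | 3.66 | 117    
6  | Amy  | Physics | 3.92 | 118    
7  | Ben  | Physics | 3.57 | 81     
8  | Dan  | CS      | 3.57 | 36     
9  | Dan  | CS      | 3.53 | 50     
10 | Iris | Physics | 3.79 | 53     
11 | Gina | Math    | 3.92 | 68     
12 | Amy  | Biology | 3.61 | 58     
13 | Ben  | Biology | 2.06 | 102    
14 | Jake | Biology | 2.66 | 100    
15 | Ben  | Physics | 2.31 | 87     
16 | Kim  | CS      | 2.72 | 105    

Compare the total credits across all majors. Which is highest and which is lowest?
SELECT major, SUM(credits)
FROM students
GROUP BY major
ORDER BY SUM(credits)

All groups:
  Math: 68
  CS: 227
  Biology: 459
  Physics: 509

Highest: Physics (509)
Lowest: Math (68)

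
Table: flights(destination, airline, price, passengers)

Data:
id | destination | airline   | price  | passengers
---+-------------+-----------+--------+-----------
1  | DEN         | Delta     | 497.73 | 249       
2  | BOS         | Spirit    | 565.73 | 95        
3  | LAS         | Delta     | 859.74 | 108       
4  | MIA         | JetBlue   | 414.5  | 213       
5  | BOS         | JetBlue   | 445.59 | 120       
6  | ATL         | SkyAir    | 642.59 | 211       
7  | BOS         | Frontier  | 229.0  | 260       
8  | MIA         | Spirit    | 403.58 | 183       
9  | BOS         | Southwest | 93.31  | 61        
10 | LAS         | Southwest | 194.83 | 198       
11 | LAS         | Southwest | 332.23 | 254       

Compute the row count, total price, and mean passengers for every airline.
SELECT airline,
       COUNT(*) as cnt,
       SUM(price) as total_price,
       AVG(passengers) as avg_passengers
FROM flights
GROUP BY airline

Result:
  Delta: 2 records, 1357.47 total price, 178.50 avg passengers
  Frontier: 1 records, 229.00 total price, 260.00 avg passengers
  JetBlue: 2 records, 860.09 total price, 166.50 avg passengers
  SkyAir: 1 records, 642.59 total price, 211.00 avg passengers
  Southwest: 3 records, 620.37 total price, 171.00 avg passengers
  Spirit: 2 records, 969.31 total price, 139.00 avg passengers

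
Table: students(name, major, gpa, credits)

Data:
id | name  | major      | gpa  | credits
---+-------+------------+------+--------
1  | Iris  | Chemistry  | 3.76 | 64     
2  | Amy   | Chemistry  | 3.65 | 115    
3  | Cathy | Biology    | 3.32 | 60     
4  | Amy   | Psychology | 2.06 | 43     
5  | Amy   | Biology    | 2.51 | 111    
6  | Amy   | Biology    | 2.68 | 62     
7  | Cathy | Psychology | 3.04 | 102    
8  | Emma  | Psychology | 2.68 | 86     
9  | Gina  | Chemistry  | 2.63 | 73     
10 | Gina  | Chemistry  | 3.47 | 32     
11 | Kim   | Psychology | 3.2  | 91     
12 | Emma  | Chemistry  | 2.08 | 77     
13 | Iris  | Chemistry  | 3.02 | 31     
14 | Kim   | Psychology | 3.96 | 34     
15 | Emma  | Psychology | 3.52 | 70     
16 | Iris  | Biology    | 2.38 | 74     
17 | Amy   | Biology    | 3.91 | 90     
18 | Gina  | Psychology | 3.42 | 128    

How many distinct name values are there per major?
SELECT major, COUNT(DISTINCT name)
FROM students
GROUP BY major

Result:
  Biology: 3 distinct
  Chemistry: 4 distinct
  Psychology: 5 distinct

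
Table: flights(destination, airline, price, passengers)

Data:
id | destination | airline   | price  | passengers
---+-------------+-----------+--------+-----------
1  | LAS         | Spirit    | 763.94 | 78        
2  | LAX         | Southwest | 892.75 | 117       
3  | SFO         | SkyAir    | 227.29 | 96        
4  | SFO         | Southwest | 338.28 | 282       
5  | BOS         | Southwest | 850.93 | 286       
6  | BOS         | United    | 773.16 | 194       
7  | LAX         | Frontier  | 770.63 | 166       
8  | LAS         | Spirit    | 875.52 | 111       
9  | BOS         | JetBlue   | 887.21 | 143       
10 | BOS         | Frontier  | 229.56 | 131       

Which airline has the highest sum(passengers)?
SELECT airline, SUM(passengers) as val
FROM flights
GROUP BY airline
ORDER BY val DESC
LIMIT 1

Result: Southwest with sum(passengers) = 685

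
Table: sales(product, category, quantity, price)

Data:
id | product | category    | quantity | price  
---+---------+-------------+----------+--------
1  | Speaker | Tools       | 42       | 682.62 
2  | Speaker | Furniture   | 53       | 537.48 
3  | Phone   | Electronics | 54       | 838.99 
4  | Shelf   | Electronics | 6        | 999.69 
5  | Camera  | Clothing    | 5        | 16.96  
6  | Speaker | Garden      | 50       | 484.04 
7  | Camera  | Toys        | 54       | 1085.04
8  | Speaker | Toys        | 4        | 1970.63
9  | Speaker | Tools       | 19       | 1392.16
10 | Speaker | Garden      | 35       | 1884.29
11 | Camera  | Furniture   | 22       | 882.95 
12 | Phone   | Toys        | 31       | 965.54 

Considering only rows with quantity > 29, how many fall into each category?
SELECT category, COUNT(*)
FROM sales
WHERE quantity > 29
GROUP BY category

Note: WHERE filters rows before grouping.

Result:
  Electronics: 1
  Furniture: 1
  Garden: 2
  Tools: 1
  Toys: 2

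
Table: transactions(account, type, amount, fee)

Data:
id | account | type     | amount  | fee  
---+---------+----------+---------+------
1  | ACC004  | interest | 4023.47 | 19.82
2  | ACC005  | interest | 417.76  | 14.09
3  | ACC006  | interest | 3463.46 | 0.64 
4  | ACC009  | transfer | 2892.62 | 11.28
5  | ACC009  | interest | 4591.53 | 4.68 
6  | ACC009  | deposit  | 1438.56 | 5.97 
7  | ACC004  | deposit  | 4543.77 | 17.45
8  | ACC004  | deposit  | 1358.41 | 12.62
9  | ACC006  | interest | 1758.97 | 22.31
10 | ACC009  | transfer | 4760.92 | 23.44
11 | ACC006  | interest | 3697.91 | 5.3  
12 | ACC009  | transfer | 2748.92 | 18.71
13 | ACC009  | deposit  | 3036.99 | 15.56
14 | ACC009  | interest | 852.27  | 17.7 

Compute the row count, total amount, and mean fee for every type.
SELECT type,
       COUNT(*) as cnt,
       SUM(amount) as total_amount,
       AVG(fee) as avg_fee
FROM transactions
GROUP BY type

Result:
  deposit: 4 records, 10377.73 total amount, 12.90 avg fee
  interest: 7 records, 18805.37 total amount, 12.08 avg fee
  transfer: 3 records, 10402.46 total amount, 17.81 avg fee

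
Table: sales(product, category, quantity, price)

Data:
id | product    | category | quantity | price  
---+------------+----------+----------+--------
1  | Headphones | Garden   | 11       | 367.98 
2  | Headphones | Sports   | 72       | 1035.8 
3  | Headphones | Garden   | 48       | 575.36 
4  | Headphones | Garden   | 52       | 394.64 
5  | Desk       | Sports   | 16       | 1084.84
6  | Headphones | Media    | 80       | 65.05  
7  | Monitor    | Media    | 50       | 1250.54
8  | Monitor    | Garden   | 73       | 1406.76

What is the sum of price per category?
SELECT category, SUM(price) as result
FROM sales
GROUP BY category

Result:
  Garden: 2744.74
  Media: 1315.59
  Sports: 2120.64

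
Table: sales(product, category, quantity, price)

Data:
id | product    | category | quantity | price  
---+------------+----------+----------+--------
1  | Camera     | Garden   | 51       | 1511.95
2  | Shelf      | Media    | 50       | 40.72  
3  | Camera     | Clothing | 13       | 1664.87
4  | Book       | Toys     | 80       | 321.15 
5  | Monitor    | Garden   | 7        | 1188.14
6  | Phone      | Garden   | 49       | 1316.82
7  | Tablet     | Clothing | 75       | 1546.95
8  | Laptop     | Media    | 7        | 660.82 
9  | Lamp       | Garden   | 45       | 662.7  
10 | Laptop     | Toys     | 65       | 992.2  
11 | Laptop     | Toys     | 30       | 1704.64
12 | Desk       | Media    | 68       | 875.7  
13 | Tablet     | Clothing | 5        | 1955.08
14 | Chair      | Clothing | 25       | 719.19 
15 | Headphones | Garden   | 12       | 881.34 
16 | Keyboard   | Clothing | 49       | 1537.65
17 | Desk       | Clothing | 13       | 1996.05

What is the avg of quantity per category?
SELECT category, AVG(quantity) as result
FROM sales
GROUP BY category

Result:
  Clothing: 30.00
  Garden: 32.80
  Media: 41.67
  Toys: 58.33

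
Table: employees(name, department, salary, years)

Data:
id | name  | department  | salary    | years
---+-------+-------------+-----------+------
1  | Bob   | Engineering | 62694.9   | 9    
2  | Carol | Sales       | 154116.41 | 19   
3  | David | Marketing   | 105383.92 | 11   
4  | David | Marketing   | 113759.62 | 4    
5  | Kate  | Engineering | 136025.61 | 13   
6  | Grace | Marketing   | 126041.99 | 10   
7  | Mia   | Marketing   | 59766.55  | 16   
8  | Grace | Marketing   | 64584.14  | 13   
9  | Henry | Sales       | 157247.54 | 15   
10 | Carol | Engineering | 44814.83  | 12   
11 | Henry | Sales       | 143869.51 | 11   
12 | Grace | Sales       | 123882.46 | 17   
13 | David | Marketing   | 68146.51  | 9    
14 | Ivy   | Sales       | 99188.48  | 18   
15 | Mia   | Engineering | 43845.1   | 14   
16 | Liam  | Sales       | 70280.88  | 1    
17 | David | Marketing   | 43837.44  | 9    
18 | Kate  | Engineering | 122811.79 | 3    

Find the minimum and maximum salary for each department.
SELECT department, MIN(salary), MAX(salary)
FROM employees
GROUP BY department

Result:
  Engineering: min=43845.10, max=136025.61
  Marketing: min=43837.44, max=126041.99
  Sales: min=70280.88, max=157247.54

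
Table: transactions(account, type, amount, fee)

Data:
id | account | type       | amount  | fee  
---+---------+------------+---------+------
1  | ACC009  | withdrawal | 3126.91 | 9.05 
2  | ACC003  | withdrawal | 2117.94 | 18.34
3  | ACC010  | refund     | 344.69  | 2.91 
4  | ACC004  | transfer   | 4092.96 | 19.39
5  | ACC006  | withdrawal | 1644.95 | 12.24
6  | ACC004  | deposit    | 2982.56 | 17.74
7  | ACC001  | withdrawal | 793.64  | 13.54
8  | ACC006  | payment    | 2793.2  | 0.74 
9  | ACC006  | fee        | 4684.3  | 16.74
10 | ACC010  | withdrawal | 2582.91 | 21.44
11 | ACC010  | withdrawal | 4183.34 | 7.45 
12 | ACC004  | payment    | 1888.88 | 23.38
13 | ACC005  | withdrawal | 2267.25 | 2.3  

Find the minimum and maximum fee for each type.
SELECT type, MIN(fee), MAX(fee)
FROM transactions
GROUP BY type

Result:
  deposit: min=17.74, max=17.74
  fee: min=16.74, max=16.74
  payment: min=0.74, max=23.38
  refund: min=2.91, max=2.91
  transfer: min=19.39, max=19.39
  withdrawal: min=2.30, max=21.44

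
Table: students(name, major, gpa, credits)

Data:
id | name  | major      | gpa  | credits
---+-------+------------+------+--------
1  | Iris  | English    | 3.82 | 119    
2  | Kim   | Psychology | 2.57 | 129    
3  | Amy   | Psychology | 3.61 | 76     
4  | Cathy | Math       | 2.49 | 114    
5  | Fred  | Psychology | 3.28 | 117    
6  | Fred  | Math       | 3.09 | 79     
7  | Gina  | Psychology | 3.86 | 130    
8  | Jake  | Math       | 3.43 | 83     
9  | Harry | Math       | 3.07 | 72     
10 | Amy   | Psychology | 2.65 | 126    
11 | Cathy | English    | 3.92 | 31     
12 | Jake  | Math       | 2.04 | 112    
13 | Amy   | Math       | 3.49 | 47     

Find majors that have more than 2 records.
SELECT major, COUNT(*) as cnt
FROM students
GROUP BY major
HAVING COUNT(*) > 2

Result:
  Math: 6
  Psychology: 5

Note: HAVING filters groups after aggregation, WHERE filters rows before.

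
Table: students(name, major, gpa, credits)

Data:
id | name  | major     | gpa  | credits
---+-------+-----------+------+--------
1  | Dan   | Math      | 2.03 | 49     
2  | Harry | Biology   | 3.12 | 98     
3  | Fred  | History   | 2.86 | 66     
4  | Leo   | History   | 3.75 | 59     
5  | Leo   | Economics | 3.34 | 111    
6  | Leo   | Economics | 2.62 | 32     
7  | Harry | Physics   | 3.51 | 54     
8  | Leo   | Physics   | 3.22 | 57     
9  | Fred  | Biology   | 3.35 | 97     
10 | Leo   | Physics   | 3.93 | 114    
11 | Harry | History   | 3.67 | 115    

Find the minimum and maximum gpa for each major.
SELECT major, MIN(gpa), MAX(gpa)
FROM students
GROUP BY major

Result:
  Biology: min=3.12, max=3.35
  Economics: min=2.62, max=3.34
  History: min=2.86, max=3.75
  Math: min=2.03, max=2.03
  Physics: min=3.22, max=3.93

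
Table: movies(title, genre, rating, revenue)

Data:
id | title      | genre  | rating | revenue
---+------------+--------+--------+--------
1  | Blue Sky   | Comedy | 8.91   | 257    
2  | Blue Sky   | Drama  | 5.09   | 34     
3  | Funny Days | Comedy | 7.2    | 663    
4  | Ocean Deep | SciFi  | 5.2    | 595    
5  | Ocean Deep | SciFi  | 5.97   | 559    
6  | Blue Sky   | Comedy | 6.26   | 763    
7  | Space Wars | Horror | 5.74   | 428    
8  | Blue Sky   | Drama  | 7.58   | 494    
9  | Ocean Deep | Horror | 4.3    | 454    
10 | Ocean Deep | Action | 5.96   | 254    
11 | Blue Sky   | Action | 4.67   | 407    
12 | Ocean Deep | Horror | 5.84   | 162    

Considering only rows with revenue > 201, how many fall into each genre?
SELECT genre, COUNT(*)
FROM movies
WHERE revenue > 201
GROUP BY genre

Note: WHERE filters rows before grouping.

Result:
  Action: 2
  Comedy: 3
  Drama: 1
  Horror: 2
  SciFi: 2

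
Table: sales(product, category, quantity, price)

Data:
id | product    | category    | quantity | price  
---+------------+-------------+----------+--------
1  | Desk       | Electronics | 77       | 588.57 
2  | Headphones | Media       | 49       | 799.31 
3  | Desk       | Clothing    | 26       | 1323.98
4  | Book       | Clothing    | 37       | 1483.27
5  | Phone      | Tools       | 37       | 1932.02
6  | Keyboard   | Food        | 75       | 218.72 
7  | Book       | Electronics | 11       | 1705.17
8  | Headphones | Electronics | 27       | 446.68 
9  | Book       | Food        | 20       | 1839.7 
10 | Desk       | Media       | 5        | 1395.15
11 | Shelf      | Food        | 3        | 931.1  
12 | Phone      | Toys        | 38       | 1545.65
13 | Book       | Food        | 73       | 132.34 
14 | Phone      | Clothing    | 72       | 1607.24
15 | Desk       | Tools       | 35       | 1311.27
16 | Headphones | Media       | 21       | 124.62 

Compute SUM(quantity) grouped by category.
SELECT category, SUM(quantity) as result
FROM sales
GROUP BY category

Result:
  Clothing: 135
  Electronics: 115
  Food: 171
  Media: 75
  Tools: 72
  Toys: 38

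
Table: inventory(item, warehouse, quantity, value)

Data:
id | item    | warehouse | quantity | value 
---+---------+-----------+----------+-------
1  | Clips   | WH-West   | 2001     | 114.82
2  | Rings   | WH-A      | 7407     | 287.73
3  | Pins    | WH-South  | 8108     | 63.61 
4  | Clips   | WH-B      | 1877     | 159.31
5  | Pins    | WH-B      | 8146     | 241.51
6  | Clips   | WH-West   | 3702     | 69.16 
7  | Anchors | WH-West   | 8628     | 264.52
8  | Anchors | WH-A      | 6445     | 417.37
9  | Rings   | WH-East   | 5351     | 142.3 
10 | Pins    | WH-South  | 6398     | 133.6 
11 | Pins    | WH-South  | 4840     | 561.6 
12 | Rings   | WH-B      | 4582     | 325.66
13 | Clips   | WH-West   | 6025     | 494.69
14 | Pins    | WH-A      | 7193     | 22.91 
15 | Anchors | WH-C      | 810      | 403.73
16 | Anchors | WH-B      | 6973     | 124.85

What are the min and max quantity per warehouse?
SELECT warehouse, MIN(quantity), MAX(quantity)
FROM inventory
GROUP BY warehouse

Result:
  WH-A: min=6445, max=7407
  WH-B: min=1877, max=8146
  WH-C: min=810, max=810
  WH-East: min=5351, max=5351
  WH-South: min=4840, max=8108
  WH-West: min=2001, max=8628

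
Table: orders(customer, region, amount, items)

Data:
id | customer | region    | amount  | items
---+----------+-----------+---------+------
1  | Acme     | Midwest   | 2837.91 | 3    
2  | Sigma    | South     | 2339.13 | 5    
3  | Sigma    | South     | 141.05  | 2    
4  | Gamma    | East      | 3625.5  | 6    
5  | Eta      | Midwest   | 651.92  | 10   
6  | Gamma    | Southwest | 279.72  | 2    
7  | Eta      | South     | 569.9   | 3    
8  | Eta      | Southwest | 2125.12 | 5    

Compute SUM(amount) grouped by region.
SELECT region, SUM(amount) as result
FROM orders
GROUP BY region

Result:
  East: 3625.50
  Midwest: 3489.83
  South: 3050.08
  Southwest: 2404.84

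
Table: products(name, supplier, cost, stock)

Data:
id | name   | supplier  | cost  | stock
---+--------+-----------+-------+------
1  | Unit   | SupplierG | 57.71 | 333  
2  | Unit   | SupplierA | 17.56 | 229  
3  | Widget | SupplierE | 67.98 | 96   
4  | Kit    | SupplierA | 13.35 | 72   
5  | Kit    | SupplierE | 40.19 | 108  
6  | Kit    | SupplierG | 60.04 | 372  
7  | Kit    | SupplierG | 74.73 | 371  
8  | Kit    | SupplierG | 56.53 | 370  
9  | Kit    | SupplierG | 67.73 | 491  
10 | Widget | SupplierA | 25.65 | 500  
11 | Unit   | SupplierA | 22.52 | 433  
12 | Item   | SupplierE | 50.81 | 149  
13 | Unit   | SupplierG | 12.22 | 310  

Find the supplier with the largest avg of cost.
SELECT supplier, AVG(cost) as val
FROM products
GROUP BY supplier
ORDER BY val DESC
LIMIT 1

Result: SupplierG with avg(cost) = 54.83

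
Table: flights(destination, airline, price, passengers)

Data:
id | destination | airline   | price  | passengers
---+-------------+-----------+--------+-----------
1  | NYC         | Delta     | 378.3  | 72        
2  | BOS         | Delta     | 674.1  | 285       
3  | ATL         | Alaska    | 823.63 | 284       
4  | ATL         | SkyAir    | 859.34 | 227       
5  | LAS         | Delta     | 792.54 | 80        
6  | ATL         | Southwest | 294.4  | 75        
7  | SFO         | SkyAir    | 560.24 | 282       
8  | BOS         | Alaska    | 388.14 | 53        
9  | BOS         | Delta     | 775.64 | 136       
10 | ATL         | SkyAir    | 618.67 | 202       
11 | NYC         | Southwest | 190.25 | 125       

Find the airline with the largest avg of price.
SELECT airline, AVG(price) as val
FROM flights
GROUP BY airline
ORDER BY val DESC
LIMIT 1

Result: SkyAir with avg(price) = 679.42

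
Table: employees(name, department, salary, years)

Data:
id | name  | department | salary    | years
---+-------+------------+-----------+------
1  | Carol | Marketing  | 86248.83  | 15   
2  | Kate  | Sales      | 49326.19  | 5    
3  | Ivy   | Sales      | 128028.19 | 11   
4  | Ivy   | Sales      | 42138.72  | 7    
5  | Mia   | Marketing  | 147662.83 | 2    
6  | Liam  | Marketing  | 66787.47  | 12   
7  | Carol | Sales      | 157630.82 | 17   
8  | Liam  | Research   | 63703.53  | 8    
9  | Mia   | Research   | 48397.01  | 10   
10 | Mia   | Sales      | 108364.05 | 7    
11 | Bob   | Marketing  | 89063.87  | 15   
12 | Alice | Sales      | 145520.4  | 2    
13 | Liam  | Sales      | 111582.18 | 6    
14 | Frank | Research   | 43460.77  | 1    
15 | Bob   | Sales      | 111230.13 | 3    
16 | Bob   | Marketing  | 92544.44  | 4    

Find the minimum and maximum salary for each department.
SELECT department, MIN(salary), MAX(salary)
FROM employees
GROUP BY department

Result:
  Marketing: min=66787.47, max=147662.83
  Research: min=43460.77, max=63703.53
  Sales: min=42138.72, max=157630.82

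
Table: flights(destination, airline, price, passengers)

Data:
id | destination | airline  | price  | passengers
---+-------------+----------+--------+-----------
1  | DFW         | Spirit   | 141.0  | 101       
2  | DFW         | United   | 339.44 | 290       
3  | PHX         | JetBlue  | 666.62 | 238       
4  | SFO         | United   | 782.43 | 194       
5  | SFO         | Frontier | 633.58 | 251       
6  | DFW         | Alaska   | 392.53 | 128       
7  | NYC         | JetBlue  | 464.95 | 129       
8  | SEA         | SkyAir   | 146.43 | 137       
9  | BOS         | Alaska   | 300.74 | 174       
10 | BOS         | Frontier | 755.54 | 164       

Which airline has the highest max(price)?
SELECT airline, MAX(price) as val
FROM flights
GROUP BY airline
ORDER BY val DESC
LIMIT 1

Result: United with max(price) = 782.43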